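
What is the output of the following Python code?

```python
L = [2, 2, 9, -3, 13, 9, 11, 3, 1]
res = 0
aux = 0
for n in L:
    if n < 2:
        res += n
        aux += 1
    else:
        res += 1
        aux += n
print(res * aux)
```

n=2: not <2, res = 0+1 = 1; aux=2
n=2: not <2, res = 1+1 = 2; aux=4
n=9: not <2, res = 2+1 = 3; aux=13
n=-3: <2, res = 3+(-3) = 0; aux=14
n=13: not <2, res = 0+1 = 1; aux=27
n=9: not <2, res = 1+1 = 2; aux=36
n=11: not <2, res = 2+1 = 3; aux=47
n=3: not <2, res = 3+1 = 4; aux=50
n=1: <2, res = 4+1 = 5; aux=51
res*aux = 5*51 = 255

255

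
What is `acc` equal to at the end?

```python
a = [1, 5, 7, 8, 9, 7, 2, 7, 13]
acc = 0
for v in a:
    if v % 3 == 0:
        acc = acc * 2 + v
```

v=1: not %3==0
v=5: not %3==0
v=7: not %3==0
v=8: not %3==0
v=9: %3==0, acc = 0*2+9 = 9
v=7: not %3==0
v=2: not %3==0
v=7: not %3==0
v=13: not %3==0

9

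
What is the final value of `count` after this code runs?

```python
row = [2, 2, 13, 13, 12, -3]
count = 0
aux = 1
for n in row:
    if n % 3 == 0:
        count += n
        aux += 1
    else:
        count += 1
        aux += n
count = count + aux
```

n=2: not %3==0, count = 0+1 = 1; aux=3
n=2: not %3==0, count = 1+1 = 2; aux=5
n=13: not %3==0, count = 2+1 = 3; aux=18
n=13: not %3==0, count = 3+1 = 4; aux=31
n=12: %3==0, count = 4+12 = 16; aux=32
n=-3: %3==0, count = 16+(-3) = 13; aux=33
count+aux = 13+33 = 46

46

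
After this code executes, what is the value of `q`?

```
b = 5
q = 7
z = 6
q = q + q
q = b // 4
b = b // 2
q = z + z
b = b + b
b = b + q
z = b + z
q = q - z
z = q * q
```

q = 7+7 = 14
q = 5//4 = 1
b = 5//2 = 2
q = 6+6 = 12
b = 2+2 = 4
b = 4+12 = 16
z = 16+6 = 22
q = 12-22 = -10
z = (-10)*(-10) = 100

-10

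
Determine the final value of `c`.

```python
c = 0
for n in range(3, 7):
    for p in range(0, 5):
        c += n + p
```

n=3,p=0: c = 0+3 = 3
n=3,p=1: c = 3+4 = 7
n=3,p=2: c = 7+5 = 12
n=3,p=3: c = 12+6 = 18
n=3,p=4: c = 18+7 = 25
n=4,p=0: c = 25+4 = 29
n=4,p=1: c = 29+5 = 34
n=4,p=2: c = 34+6 = 40
n=4,p=3: c = 40+7 = 47
n=4,p=4: c = 47+8 = 55
n=5,p=0: c = 55+5 = 60
n=5,p=1: c = 60+6 = 66
n=5,p=2: c = 66+7 = 73
n=5,p=3: c = 73+8 = 81
n=5,p=4: c = 81+9 = 90
n=6,p=0: c = 90+6 = 96
n=6,p=1: c = 96+7 = 103
n=6,p=2: c = 103+8 = 111
n=6,p=3: c = 111+9 = 120
n=6,p=4: c = 120+10 = 130

130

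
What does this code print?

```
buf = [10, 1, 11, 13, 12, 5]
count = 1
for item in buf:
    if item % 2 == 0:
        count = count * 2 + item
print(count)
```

36

item=10: even, count = 1*2+10 = 12
item=1: not even
item=11: not even
item=13: not even
item=12: even, count = 12*2+12 = 36
item=5: not even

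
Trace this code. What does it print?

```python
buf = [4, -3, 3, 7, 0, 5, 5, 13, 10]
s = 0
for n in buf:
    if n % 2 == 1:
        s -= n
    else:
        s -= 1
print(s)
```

-33

n=4: not odd, s = 0-1 = -1
n=-3: odd, s = (-1)-(-3) = 2
n=3: odd, s = 2-3 = -1
n=7: odd, s = (-1)-7 = -8
n=0: not odd, s = (-8)-1 = -9
n=5: odd, s = (-9)-5 = -14
n=5: odd, s = (-14)-5 = -19
n=13: odd, s = (-19)-13 = -32
n=10: not odd, s = (-32)-1 = -33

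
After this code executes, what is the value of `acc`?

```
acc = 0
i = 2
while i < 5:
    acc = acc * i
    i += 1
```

i=2: acc = 0*2 = 0
i=3: acc = 0*3 = 0
i=4: acc = 0*4 = 0

0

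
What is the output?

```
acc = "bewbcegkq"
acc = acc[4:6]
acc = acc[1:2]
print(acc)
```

e

slice [4:6] → 'ce'
slice [1:2] → 'e'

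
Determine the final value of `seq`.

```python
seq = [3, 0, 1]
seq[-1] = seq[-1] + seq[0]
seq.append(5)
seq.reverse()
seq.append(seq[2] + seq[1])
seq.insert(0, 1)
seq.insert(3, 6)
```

seq[-1] = seq[-1]+seq[0] = 1+3 = 4 → [3, 0, 4]
append 5 → [3, 0, 4, 5]
reverse → [5, 4, 0, 3]
append seq[2]+seq[1] = 0+4 = 4 → [5, 4, 0, 3, 4]
insert 1 at 0 → [1, 5, 4, 0, 3, 4]
insert 6 at 3 → [1, 5, 4, 6, 0, 3, 4]

[1, 5, 4, 6, 0, 3, 4]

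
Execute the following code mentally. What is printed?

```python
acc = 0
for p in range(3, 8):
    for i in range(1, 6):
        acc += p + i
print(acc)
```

200

p=3,i=1: acc = 0+4 = 4
p=3,i=2: acc = 4+5 = 9
p=3,i=3: acc = 9+6 = 15
p=3,i=4: acc = 15+7 = 22
p=3,i=5: acc = 22+8 = 30
p=4,i=1: acc = 30+5 = 35
p=4,i=2: acc = 35+6 = 41
p=4,i=3: acc = 41+7 = 48
p=4,i=4: acc = 48+8 = 56
p=4,i=5: acc = 56+9 = 65
p=5,i=1: acc = 65+6 = 71
p=5,i=2: acc = 71+7 = 78
p=5,i=3: acc = 78+8 = 86
p=5,i=4: acc = 86+9 = 95
p=5,i=5: acc = 95+10 = 105
p=6,i=1: acc = 105+7 = 112
p=6,i=2: acc = 112+8 = 120
p=6,i=3: acc = 120+9 = 129
p=6,i=4: acc = 129+10 = 139
p=6,i=5: acc = 139+11 = 150
p=7,i=1: acc = 150+8 = 158
p=7,i=2: acc = 158+9 = 167
p=7,i=3: acc = 167+10 = 177
p=7,i=4: acc = 177+11 = 188
p=7,i=5: acc = 188+12 = 200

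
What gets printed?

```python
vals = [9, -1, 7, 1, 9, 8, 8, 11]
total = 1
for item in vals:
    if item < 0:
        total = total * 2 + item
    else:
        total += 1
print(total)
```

item=9: not <0, total = 1+1 = 2
item=-1: <0, total = 2*2+(-1) = 3
item=7: not <0, total = 3+1 = 4
item=1: not <0, total = 4+1 = 5
item=9: not <0, total = 5+1 = 6
item=8: not <0, total = 6+1 = 7
item=8: not <0, total = 7+1 = 8
item=11: not <0, total = 8+1 = 9

9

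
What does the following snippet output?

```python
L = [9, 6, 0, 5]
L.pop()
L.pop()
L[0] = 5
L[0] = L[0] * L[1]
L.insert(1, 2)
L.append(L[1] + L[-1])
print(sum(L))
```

46

pop() removes 5 → [9, 6, 0]
pop() removes 0 → [9, 6]
L[0] = 5 → [5, 6]
L[0] = L[0]*L[1] = 5*6 = 30 → [30, 6]
insert 2 at 1 → [30, 2, 6]
append L[1]+L[-1] = 2+6 = 8 → [30, 2, 6, 8]
sum = 46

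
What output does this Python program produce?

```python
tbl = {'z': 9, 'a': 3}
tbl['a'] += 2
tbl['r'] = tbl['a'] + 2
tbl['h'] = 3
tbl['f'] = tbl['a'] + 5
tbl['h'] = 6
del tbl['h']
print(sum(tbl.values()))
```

31

tbl['a'] = 3+2 = 5 → {'z': 9, 'a': 5}
tbl['r'] = tbl['a']+2 = 7 → {'z': 9, 'a': 5, 'r': 7}
tbl['h'] = 3 → {'z': 9, 'a': 5, 'r': 7, 'h': 3}
tbl['f'] = tbl['a']+5 = 10 → {'z': 9, 'a': 5, 'r': 7, 'h': 3, 'f': 10}
tbl['h'] = 6 → {'z': 9, 'a': 5, 'r': 7, 'h': 6, 'f': 10}
del 'h' → {'z': 9, 'a': 5, 'r': 7, 'f': 10}
sum of values = 31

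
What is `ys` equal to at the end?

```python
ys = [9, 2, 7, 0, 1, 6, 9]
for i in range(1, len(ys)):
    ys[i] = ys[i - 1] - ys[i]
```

[9, 7, 0, 0, -1, -7, -16]

i=1: ys[1] = 9-2 = 7 → [9, 7, 7, 0, 1, 6, 9]
i=2: ys[2] = 7-7 = 0 → [9, 7, 0, 0, 1, 6, 9]
i=3: ys[3] = 0-0 = 0 → [9, 7, 0, 0, 1, 6, 9]
i=4: ys[4] = 0-1 = -1 → [9, 7, 0, 0, -1, 6, 9]
i=5: ys[5] = (-1)-6 = -7 → [9, 7, 0, 0, -1, -7, 9]
i=6: ys[6] = (-7)-9 = -16 → [9, 7, 0, 0, -1, -7, -16]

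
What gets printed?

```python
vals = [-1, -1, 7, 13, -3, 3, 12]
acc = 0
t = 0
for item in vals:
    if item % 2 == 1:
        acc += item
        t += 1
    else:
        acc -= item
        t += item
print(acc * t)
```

item=-1: odd, acc = 0+(-1) = -1; t=1
item=-1: odd, acc = (-1)+(-1) = -2; t=2
item=7: odd, acc = (-2)+7 = 5; t=3
item=13: odd, acc = 5+13 = 18; t=4
item=-3: odd, acc = 18+(-3) = 15; t=5
item=3: odd, acc = 15+3 = 18; t=6
item=12: not odd, acc = 18-12 = 6; t=18
acc*t = 6*18 = 108

108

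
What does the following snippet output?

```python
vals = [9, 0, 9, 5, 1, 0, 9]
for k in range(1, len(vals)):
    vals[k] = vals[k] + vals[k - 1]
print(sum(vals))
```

k=1: vals[1] = 0+9 = 9 → [9, 9, 9, 5, 1, 0, 9]
k=2: vals[2] = 9+9 = 18 → [9, 9, 18, 5, 1, 0, 9]
k=3: vals[3] = 5+18 = 23 → [9, 9, 18, 23, 1, 0, 9]
k=4: vals[4] = 1+23 = 24 → [9, 9, 18, 23, 24, 0, 9]
k=5: vals[5] = 0+24 = 24 → [9, 9, 18, 23, 24, 24, 9]
k=6: vals[6] = 9+24 = 33 → [9, 9, 18, 23, 24, 24, 33]
sum = 140

140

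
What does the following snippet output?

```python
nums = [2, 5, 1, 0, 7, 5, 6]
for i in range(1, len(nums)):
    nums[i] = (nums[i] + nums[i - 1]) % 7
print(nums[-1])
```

i=1: nums[1] = (5+2)%7 = 0 → [2, 0, 1, 0, 7, 5, 6]
i=2: nums[2] = (1+0)%7 = 1 → [2, 0, 1, 0, 7, 5, 6]
i=3: nums[3] = (0+1)%7 = 1 → [2, 0, 1, 1, 7, 5, 6]
i=4: nums[4] = (7+1)%7 = 1 → [2, 0, 1, 1, 1, 5, 6]
i=5: nums[5] = (5+1)%7 = 6 → [2, 0, 1, 1, 1, 6, 6]
i=6: nums[6] = (6+6)%7 = 5 → [2, 0, 1, 1, 1, 6, 5]

5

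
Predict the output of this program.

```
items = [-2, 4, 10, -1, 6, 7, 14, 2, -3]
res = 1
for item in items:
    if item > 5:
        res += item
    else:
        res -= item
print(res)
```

item=-2: not >5, res = 1-(-2) = 3
item=4: not >5, res = 3-4 = -1
item=10: >5, res = (-1)+10 = 9
item=-1: not >5, res = 9-(-1) = 10
item=6: >5, res = 10+6 = 16
item=7: >5, res = 16+7 = 23
item=14: >5, res = 23+14 = 37
item=2: not >5, res = 37-2 = 35
item=-3: not >5, res = 35-(-3) = 38

38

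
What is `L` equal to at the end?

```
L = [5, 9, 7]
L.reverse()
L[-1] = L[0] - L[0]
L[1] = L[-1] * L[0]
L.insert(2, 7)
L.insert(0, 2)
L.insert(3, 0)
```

reverse → [7, 9, 5]
L[-1] = L[0]-L[0] = 7-7 = 0 → [7, 9, 0]
L[1] = L[-1]*L[0] = 0*7 = 0 → [7, 0, 0]
insert 7 at 2 → [7, 0, 7, 0]
insert 2 at 0 → [2, 7, 0, 7, 0]
insert 0 at 3 → [2, 7, 0, 0, 7, 0]

[2, 7, 0, 0, 7, 0]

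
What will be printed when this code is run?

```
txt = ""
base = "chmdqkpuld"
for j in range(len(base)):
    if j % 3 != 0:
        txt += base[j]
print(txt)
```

hmqkul

j=0: skip
j=1: add 'h' → 'h'
j=2: add 'm' → 'hm'
j=3: skip
j=4: add 'q' → 'hmq'
j=5: add 'k' → 'hmqk'
j=6: skip
j=7: add 'u' → 'hmqku'
j=8: add 'l' → 'hmqkul'
j=9: skip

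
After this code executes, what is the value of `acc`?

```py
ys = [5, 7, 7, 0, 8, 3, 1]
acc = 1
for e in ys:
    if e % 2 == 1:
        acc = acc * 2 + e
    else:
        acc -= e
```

171

e=5: odd, acc = 1*2+5 = 7
e=7: odd, acc = 7*2+7 = 21
e=7: odd, acc = 21*2+7 = 49
e=0: not odd, acc = 49-0 = 49
e=8: not odd, acc = 49-8 = 41
e=3: odd, acc = 41*2+3 = 85
e=1: odd, acc = 85*2+1 = 171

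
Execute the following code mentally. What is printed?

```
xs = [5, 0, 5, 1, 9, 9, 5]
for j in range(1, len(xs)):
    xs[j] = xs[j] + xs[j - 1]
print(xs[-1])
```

j=1: xs[1] = 0+5 = 5 → [5, 5, 5, 1, 9, 9, 5]
j=2: xs[2] = 5+5 = 10 → [5, 5, 10, 1, 9, 9, 5]
j=3: xs[3] = 1+10 = 11 → [5, 5, 10, 11, 9, 9, 5]
j=4: xs[4] = 9+11 = 20 → [5, 5, 10, 11, 20, 9, 5]
j=5: xs[5] = 9+20 = 29 → [5, 5, 10, 11, 20, 29, 5]
j=6: xs[6] = 5+29 = 34 → [5, 5, 10, 11, 20, 29, 34]

34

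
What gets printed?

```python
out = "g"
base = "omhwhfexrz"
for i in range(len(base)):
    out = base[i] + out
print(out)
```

i=0: prepend 'o' → 'og'
i=1: prepend 'm' → 'mog'
i=2: prepend 'h' → 'hmog'
i=3: prepend 'w' → 'whmog'
i=4: prepend 'h' → 'hwhmog'
i=5: prepend 'f' → 'fhwhmog'
i=6: prepend 'e' → 'efhwhmog'
i=7: prepend 'x' → 'xefhwhmog'
i=8: prepend 'r' → 'rxefhwhmog'
i=9: prepend 'z' → 'zrxefhwhmog'

zrxefhwhmog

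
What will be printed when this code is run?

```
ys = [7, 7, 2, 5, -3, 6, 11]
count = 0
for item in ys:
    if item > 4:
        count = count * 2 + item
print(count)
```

item=7: >4, count = 0*2+7 = 7
item=7: >4, count = 7*2+7 = 21
item=2: not >4
item=5: >4, count = 21*2+5 = 47
item=-3: not >4
item=6: >4, count = 47*2+6 = 100
item=11: >4, count = 100*2+11 = 211

211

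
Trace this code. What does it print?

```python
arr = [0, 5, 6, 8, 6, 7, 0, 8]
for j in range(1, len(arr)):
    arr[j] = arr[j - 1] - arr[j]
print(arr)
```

j=1: arr[1] = 0-5 = -5 → [0, -5, 6, 8, 6, 7, 0, 8]
j=2: arr[2] = (-5)-6 = -11 → [0, -5, -11, 8, 6, 7, 0, 8]
j=3: arr[3] = (-11)-8 = -19 → [0, -5, -11, -19, 6, 7, 0, 8]
j=4: arr[4] = (-19)-6 = -25 → [0, -5, -11, -19, -25, 7, 0, 8]
j=5: arr[5] = (-25)-7 = -32 → [0, -5, -11, -19, -25, -32, 0, 8]
j=6: arr[6] = (-32)-0 = -32 → [0, -5, -11, -19, -25, -32, -32, 8]
j=7: arr[7] = (-32)-8 = -40 → [0, -5, -11, -19, -25, -32, -32, -40]

[0, -5, -11, -19, -25, -32, -32, -40]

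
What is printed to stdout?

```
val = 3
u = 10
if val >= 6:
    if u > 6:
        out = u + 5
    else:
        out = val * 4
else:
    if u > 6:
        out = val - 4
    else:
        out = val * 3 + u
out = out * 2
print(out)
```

-2

val=3, u=10
val >= 6 is False; u > 6 is True
→ out = val - 4 = -1
out = (-1)*2 = -2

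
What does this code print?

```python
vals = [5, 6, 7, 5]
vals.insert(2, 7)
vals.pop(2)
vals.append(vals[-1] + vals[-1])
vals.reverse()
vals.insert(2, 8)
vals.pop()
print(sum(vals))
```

insert 7 at 2 → [5, 6, 7, 7, 5]
pop(2) removes 7 → [5, 6, 7, 5]
append vals[-1]+vals[-1] = 5+5 = 10 → [5, 6, 7, 5, 10]
reverse → [10, 5, 7, 6, 5]
insert 8 at 2 → [10, 5, 8, 7, 6, 5]
pop() removes 5 → [10, 5, 8, 7, 6]
sum = 36

36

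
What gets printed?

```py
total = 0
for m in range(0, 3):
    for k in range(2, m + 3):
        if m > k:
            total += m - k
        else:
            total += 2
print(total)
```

12

m=0,k=2: not 0>2, total = 0+2 = 2
m=1,k=2: not 1>2, total = 2+2 = 4
m=1,k=3: not 1>3, total = 4+2 = 6
m=2,k=2: not 2>2, total = 6+2 = 8
m=2,k=3: not 2>3, total = 8+2 = 10
m=2,k=4: not 2>4, total = 10+2 = 12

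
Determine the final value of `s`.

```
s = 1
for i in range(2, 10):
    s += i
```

i=2: s = 1+2 = 3
i=3: s = 3+3 = 6
i=4: s = 6+4 = 10
i=5: s = 10+5 = 15
i=6: s = 15+6 = 21
i=7: s = 21+7 = 28
i=8: s = 28+8 = 36
i=9: s = 36+9 = 45

45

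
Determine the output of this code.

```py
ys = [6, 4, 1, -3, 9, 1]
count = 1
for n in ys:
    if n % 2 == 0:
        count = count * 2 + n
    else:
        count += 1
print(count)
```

24

n=6: even, count = 1*2+6 = 8
n=4: even, count = 8*2+4 = 20
n=1: not even, count = 20+1 = 21
n=-3: not even, count = 21+1 = 22
n=9: not even, count = 22+1 = 23
n=1: not even, count = 23+1 = 24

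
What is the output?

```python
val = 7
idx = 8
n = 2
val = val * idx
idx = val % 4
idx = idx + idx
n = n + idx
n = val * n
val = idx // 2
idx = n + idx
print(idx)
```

val = 7*8 = 56
idx = 56%4 = 0
idx = 0+0 = 0
n = 2+0 = 2
n = 56*2 = 112
val = 0//2 = 0
idx = 112+0 = 112

112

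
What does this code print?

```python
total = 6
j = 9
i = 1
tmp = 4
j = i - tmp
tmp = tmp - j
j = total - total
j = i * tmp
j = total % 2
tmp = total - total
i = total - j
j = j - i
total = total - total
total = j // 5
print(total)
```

j = 1-4 = -3
tmp = 4-(-3) = 7
j = 6-6 = 0
j = 1*7 = 7
j = 6%2 = 0
tmp = 6-6 = 0
i = 6-0 = 6
j = 0-6 = -6
total = 6-6 = 0
total = (-6)//5 = -2

-2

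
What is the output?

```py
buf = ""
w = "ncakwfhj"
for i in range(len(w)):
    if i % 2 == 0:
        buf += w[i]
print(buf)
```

i=0: add 'n' → 'n'
i=1: skip
i=2: add 'a' → 'na'
i=3: skip
i=4: add 'w' → 'naw'
i=5: skip
i=6: add 'h' → 'nawh'
i=7: skip

nawh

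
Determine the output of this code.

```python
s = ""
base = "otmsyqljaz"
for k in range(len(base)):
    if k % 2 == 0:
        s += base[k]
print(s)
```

k=0: add 'o' → 'o'
k=1: skip
k=2: add 'm' → 'om'
k=3: skip
k=4: add 'y' → 'omy'
k=5: skip
k=6: add 'l' → 'omyl'
k=7: skip
k=8: add 'a' → 'omyla'
k=9: skip

omyla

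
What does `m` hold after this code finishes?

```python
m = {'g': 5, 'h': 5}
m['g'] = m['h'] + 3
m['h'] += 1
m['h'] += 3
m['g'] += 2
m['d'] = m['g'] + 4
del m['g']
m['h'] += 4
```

m['g'] = m['h']+3 = 8 → {'g': 8, 'h': 5}
m['h'] = 5+1 = 6 → {'g': 8, 'h': 6}
m['h'] = 6+3 = 9 → {'g': 8, 'h': 9}
m['g'] = 8+2 = 10 → {'g': 10, 'h': 9}
m['d'] = m['g']+4 = 14 → {'g': 10, 'h': 9, 'd': 14}
del 'g' → {'h': 9, 'd': 14}
m['h'] = 9+4 = 13 → {'h': 13, 'd': 14}

{'h': 13, 'd': 14}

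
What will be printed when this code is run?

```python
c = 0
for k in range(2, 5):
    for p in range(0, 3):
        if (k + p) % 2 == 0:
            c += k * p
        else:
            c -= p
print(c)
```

k=2,p=0: even sum, c = 0+0 = 0
k=2,p=1: odd sum, c = 0-1 = -1
k=2,p=2: even sum, c = (-1)+4 = 3
k=3,p=0: odd sum, c = 3-0 = 3
k=3,p=1: even sum, c = 3+3 = 6
k=3,p=2: odd sum, c = 6-2 = 4
k=4,p=0: even sum, c = 4+0 = 4
k=4,p=1: odd sum, c = 4-1 = 3
k=4,p=2: even sum, c = 3+8 = 11

11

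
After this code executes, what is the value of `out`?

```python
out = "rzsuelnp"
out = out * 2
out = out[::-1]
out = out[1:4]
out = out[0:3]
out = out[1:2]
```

'l'

repeat ×2 → 'rzsuelnprzsuelnp'
reverse → 'pnleuszrpnleuszr'
slice [1:4] → 'nle'
slice [0:3] → 'nle'
slice [1:2] → 'l'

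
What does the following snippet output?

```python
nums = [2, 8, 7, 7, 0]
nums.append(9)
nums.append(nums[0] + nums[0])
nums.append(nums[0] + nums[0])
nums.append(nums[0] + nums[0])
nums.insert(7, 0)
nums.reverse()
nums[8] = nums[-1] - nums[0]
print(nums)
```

append 9 → [2, 8, 7, 7, 0, 9]
append nums[0]+nums[0] = 2+2 = 4 → [2, 8, 7, 7, 0, 9, 4]
append nums[0]+nums[0] = 2+2 = 4 → [2, 8, 7, 7, 0, 9, 4, 4]
append nums[0]+nums[0] = 2+2 = 4 → [2, 8, 7, 7, 0, 9, 4, 4, 4]
insert 0 at 7 → [2, 8, 7, 7, 0, 9, 4, 0, 4, 4]
reverse → [4, 4, 0, 4, 9, 0, 7, 7, 8, 2]
nums[8] = nums[-1]-nums[0] = 2-4 = -2 → [4, 4, 0, 4, 9, 0, 7, 7, -2, 2]

[4, 4, 0, 4, 9, 0, 7, 7, -2, 2]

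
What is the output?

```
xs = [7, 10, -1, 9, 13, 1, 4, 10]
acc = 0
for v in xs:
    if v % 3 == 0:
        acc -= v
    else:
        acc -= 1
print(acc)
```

v=7: not %3==0, acc = 0-1 = -1
v=10: not %3==0, acc = (-1)-1 = -2
v=-1: not %3==0, acc = (-2)-1 = -3
v=9: %3==0, acc = (-3)-9 = -12
v=13: not %3==0, acc = (-12)-1 = -13
v=1: not %3==0, acc = (-13)-1 = -14
v=4: not %3==0, acc = (-14)-1 = -15
v=10: not %3==0, acc = (-15)-1 = -16

-16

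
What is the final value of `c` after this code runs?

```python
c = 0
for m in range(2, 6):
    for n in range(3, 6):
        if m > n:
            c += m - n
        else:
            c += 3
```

m=2,n=3: not 2>3, c = 0+3 = 3
m=2,n=4: not 2>4, c = 3+3 = 6
m=2,n=5: not 2>5, c = 6+3 = 9
m=3,n=3: not 3>3, c = 9+3 = 12
m=3,n=4: not 3>4, c = 12+3 = 15
m=3,n=5: not 3>5, c = 15+3 = 18
m=4,n=3: 4>3, c = 18+1 = 19
m=4,n=4: not 4>4, c = 19+3 = 22
m=4,n=5: not 4>5, c = 22+3 = 25
m=5,n=3: 5>3, c = 25+2 = 27
m=5,n=4: 5>4, c = 27+1 = 28
m=5,n=5: not 5>5, c = 28+3 = 31

31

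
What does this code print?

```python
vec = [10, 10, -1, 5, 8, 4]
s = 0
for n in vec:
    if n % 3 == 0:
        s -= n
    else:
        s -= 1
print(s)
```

n=10: not %3==0, s = 0-1 = -1
n=10: not %3==0, s = (-1)-1 = -2
n=-1: not %3==0, s = (-2)-1 = -3
n=5: not %3==0, s = (-3)-1 = -4
n=8: not %3==0, s = (-4)-1 = -5
n=4: not %3==0, s = (-5)-1 = -6

-6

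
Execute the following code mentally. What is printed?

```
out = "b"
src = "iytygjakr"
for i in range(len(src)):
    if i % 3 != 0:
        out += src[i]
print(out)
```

bytgjkr

i=0: skip
i=1: add 'y' → 'by'
i=2: add 't' → 'byt'
i=3: skip
i=4: add 'g' → 'bytg'
i=5: add 'j' → 'bytgj'
i=6: skip
i=7: add 'k' → 'bytgjk'
i=8: add 'r' → 'bytgjkr'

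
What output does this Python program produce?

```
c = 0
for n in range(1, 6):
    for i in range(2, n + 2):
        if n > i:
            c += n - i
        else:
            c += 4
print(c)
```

46

n=1,i=2: not 1>2, c = 0+4 = 4
n=2,i=2: not 2>2, c = 4+4 = 8
n=2,i=3: not 2>3, c = 8+4 = 12
n=3,i=2: 3>2, c = 12+1 = 13
n=3,i=3: not 3>3, c = 13+4 = 17
n=3,i=4: not 3>4, c = 17+4 = 21
n=4,i=2: 4>2, c = 21+2 = 23
n=4,i=3: 4>3, c = 23+1 = 24
n=4,i=4: not 4>4, c = 24+4 = 28
n=4,i=5: not 4>5, c = 28+4 = 32
n=5,i=2: 5>2, c = 32+3 = 35
n=5,i=3: 5>3, c = 35+2 = 37
n=5,i=4: 5>4, c = 37+1 = 38
n=5,i=5: not 5>5, c = 38+4 = 42
n=5,i=6: not 5>6, c = 42+4 = 46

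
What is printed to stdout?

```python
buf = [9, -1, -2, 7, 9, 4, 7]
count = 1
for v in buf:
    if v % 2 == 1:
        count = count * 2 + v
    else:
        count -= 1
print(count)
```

211

v=9: odd, count = 1*2+9 = 11
v=-1: odd, count = 11*2+(-1) = 21
v=-2: not odd, count = 21-1 = 20
v=7: odd, count = 20*2+7 = 47
v=9: odd, count = 47*2+9 = 103
v=4: not odd, count = 103-1 = 102
v=7: odd, count = 102*2+7 = 211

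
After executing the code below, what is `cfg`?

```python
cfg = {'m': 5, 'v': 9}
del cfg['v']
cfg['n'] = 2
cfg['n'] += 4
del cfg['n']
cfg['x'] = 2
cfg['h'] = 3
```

{'m': 5, 'x': 2, 'h': 3}

del 'v' → {'m': 5}
cfg['n'] = 2 → {'m': 5, 'n': 2}
cfg['n'] = 2+4 = 6 → {'m': 5, 'n': 6}
del 'n' → {'m': 5}
cfg['x'] = 2 → {'m': 5, 'x': 2}
cfg['h'] = 3 → {'m': 5, 'x': 2, 'h': 3}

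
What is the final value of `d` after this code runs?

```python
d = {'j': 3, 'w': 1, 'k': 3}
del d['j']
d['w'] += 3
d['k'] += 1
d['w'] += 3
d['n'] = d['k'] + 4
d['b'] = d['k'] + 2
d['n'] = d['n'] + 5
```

{'w': 7, 'k': 4, 'n': 13, 'b': 6}

del 'j' → {'w': 1, 'k': 3}
d['w'] = 1+3 = 4 → {'w': 4, 'k': 3}
d['k'] = 3+1 = 4 → {'w': 4, 'k': 4}
d['w'] = 4+3 = 7 → {'w': 7, 'k': 4}
d['n'] = d['k']+4 = 8 → {'w': 7, 'k': 4, 'n': 8}
d['b'] = d['k']+2 = 6 → {'w': 7, 'k': 4, 'n': 8, 'b': 6}
d['n'] = d['n']+5 = 13 → {'w': 7, 'k': 4, 'n': 13, 'b': 6}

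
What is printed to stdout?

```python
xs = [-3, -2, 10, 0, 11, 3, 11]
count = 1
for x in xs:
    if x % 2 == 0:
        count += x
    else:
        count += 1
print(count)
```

x=-3: not even, count = 1+1 = 2
x=-2: even, count = 2+(-2) = 0
x=10: even, count = 0+10 = 10
x=0: even, count = 10+0 = 10
x=11: not even, count = 10+1 = 11
x=3: not even, count = 11+1 = 12
x=11: not even, count = 12+1 = 13

13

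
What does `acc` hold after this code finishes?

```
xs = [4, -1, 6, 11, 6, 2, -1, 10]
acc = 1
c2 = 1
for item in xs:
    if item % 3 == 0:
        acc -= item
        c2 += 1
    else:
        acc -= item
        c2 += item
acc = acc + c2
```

-8

item=4: not %3==0, acc = 1-4 = -3; c2=5
item=-1: not %3==0, acc = (-3)-(-1) = -2; c2=4
item=6: %3==0, acc = (-2)-6 = -8; c2=5
item=11: not %3==0, acc = (-8)-11 = -19; c2=16
item=6: %3==0, acc = (-19)-6 = -25; c2=17
item=2: not %3==0, acc = (-25)-2 = -27; c2=19
item=-1: not %3==0, acc = (-27)-(-1) = -26; c2=18
item=10: not %3==0, acc = (-26)-10 = -36; c2=28
acc+c2 = (-36)+28 = -8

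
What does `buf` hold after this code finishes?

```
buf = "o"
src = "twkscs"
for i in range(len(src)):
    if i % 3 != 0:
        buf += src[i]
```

i=0: skip
i=1: add 'w' → 'ow'
i=2: add 'k' → 'owk'
i=3: skip
i=4: add 'c' → 'owkc'
i=5: add 's' → 'owkcs'

'owkcs'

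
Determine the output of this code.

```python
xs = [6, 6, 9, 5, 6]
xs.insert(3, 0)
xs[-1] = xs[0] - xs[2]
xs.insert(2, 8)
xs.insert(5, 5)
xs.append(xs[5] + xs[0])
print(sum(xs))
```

47

insert 0 at 3 → [6, 6, 9, 0, 5, 6]
xs[-1] = xs[0]-xs[2] = 6-9 = -3 → [6, 6, 9, 0, 5, -3]
insert 8 at 2 → [6, 6, 8, 9, 0, 5, -3]
insert 5 at 5 → [6, 6, 8, 9, 0, 5, 5, -3]
append xs[5]+xs[0] = 5+6 = 11 → [6, 6, 8, 9, 0, 5, 5, -3, 11]
sum = 47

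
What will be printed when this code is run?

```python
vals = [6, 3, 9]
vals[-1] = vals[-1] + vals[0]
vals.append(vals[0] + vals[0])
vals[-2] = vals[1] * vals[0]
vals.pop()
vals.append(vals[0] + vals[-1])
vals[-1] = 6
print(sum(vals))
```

33

vals[-1] = vals[-1]+vals[0] = 9+6 = 15 → [6, 3, 15]
append vals[0]+vals[0] = 6+6 = 12 → [6, 3, 15, 12]
vals[-2] = vals[1]*vals[0] = 3*6 = 18 → [6, 3, 18, 12]
pop() removes 12 → [6, 3, 18]
append vals[0]+vals[-1] = 6+18 = 24 → [6, 3, 18, 24]
vals[-1] = 6 → [6, 3, 18, 6]
sum = 33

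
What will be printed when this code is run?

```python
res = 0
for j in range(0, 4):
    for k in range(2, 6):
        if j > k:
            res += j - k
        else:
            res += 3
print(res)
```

46

j=0,k=2: not 0>2, res = 0+3 = 3
j=0,k=3: not 0>3, res = 3+3 = 6
j=0,k=4: not 0>4, res = 6+3 = 9
j=0,k=5: not 0>5, res = 9+3 = 12
j=1,k=2: not 1>2, res = 12+3 = 15
j=1,k=3: not 1>3, res = 15+3 = 18
j=1,k=4: not 1>4, res = 18+3 = 21
j=1,k=5: not 1>5, res = 21+3 = 24
j=2,k=2: not 2>2, res = 24+3 = 27
j=2,k=3: not 2>3, res = 27+3 = 30
j=2,k=4: not 2>4, res = 30+3 = 33
j=2,k=5: not 2>5, res = 33+3 = 36
j=3,k=2: 3>2, res = 36+1 = 37
j=3,k=3: not 3>3, res = 37+3 = 40
j=3,k=4: not 3>4, res = 40+3 = 43
j=3,k=5: not 3>5, res = 43+3 = 46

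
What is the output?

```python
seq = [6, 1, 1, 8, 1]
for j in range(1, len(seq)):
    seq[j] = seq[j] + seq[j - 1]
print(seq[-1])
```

17

j=1: seq[1] = 1+6 = 7 → [6, 7, 1, 8, 1]
j=2: seq[2] = 1+7 = 8 → [6, 7, 8, 8, 1]
j=3: seq[3] = 8+8 = 16 → [6, 7, 8, 16, 1]
j=4: seq[4] = 1+16 = 17 → [6, 7, 8, 16, 17]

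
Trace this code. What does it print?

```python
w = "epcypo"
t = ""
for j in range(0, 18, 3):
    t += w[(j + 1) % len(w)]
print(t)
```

j=0: add w[1]='p' → 'p'
j=3: add w[4]='p' → 'pp'
j=6: add w[1]='p' → 'ppp'
j=9: add w[4]='p' → 'pppp'
j=12: add w[1]='p' → 'ppppp'
j=15: add w[4]='p' → 'pppppp'

pppppp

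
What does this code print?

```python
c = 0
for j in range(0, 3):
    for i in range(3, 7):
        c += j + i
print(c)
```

66

j=0,i=3: c = 0+3 = 3
j=0,i=4: c = 3+4 = 7
j=0,i=5: c = 7+5 = 12
j=0,i=6: c = 12+6 = 18
j=1,i=3: c = 18+4 = 22
j=1,i=4: c = 22+5 = 27
j=1,i=5: c = 27+6 = 33
j=1,i=6: c = 33+7 = 40
j=2,i=3: c = 40+5 = 45
j=2,i=4: c = 45+6 = 51
j=2,i=5: c = 51+7 = 58
j=2,i=6: c = 58+8 = 66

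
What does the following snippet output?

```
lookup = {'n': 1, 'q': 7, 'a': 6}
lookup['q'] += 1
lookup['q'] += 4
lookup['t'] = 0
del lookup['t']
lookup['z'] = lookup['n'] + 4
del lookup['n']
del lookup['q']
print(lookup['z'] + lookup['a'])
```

lookup['q'] = 7+1 = 8 → {'n': 1, 'q': 8, 'a': 6}
lookup['q'] = 8+4 = 12 → {'n': 1, 'q': 12, 'a': 6}
lookup['t'] = 0 → {'n': 1, 'q': 12, 'a': 6, 't': 0}
del 't' → {'n': 1, 'q': 12, 'a': 6}
lookup['z'] = lookup['n']+4 = 5 → {'n': 1, 'q': 12, 'a': 6, 'z': 5}
del 'n' → {'q': 12, 'a': 6, 'z': 5}
del 'q' → {'a': 6, 'z': 5}
lookup['z']+lookup['a'] = 5+6 = 11

11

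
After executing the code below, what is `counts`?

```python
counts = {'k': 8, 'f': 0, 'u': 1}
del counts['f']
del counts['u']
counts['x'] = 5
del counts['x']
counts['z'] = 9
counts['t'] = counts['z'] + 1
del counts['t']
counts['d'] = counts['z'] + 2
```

del 'f' → {'k': 8, 'u': 1}
del 'u' → {'k': 8}
counts['x'] = 5 → {'k': 8, 'x': 5}
del 'x' → {'k': 8}
counts['z'] = 9 → {'k': 8, 'z': 9}
counts['t'] = counts['z']+1 = 10 → {'k': 8, 'z': 9, 't': 10}
del 't' → {'k': 8, 'z': 9}
counts['d'] = counts['z']+2 = 11 → {'k': 8, 'z': 9, 'd': 11}

{'k': 8, 'z': 9, 'd': 11}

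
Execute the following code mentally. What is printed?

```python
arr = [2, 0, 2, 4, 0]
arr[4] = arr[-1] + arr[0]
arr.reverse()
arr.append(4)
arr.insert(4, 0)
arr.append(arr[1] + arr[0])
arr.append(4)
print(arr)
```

[2, 4, 2, 0, 0, 2, 4, 6, 4]

arr[4] = arr[-1]+arr[0] = 0+2 = 2 → [2, 0, 2, 4, 2]
reverse → [2, 4, 2, 0, 2]
append 4 → [2, 4, 2, 0, 2, 4]
insert 0 at 4 → [2, 4, 2, 0, 0, 2, 4]
append arr[1]+arr[0] = 4+2 = 6 → [2, 4, 2, 0, 0, 2, 4, 6]
append 4 → [2, 4, 2, 0, 0, 2, 4, 6, 4]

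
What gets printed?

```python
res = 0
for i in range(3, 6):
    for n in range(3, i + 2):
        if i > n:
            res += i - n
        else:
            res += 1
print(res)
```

10

i=3,n=3: not 3>3, res = 0+1 = 1
i=3,n=4: not 3>4, res = 1+1 = 2
i=4,n=3: 4>3, res = 2+1 = 3
i=4,n=4: not 4>4, res = 3+1 = 4
i=4,n=5: not 4>5, res = 4+1 = 5
i=5,n=3: 5>3, res = 5+2 = 7
i=5,n=4: 5>4, res = 7+1 = 8
i=5,n=5: not 5>5, res = 8+1 = 9
i=5,n=6: not 5>6, res = 9+1 = 10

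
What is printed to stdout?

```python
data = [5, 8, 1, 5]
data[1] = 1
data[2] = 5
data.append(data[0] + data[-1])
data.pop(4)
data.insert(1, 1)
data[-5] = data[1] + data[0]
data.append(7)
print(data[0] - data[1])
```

data[1] = 1 → [5, 1, 1, 5]
data[2] = 5 → [5, 1, 5, 5]
append data[0]+data[-1] = 5+5 = 10 → [5, 1, 5, 5, 10]
pop(4) removes 10 → [5, 1, 5, 5]
insert 1 at 1 → [5, 1, 1, 5, 5]
data[-5] = data[1]+data[0] = 1+5 = 6 → [6, 1, 1, 5, 5]
append 7 → [6, 1, 1, 5, 5, 7]
data[0]-data[1] = 6-1 = 5

5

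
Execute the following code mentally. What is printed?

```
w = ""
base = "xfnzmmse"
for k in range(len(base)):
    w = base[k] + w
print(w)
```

k=0: prepend 'x' → 'x'
k=1: prepend 'f' → 'fx'
k=2: prepend 'n' → 'nfx'
k=3: prepend 'z' → 'znfx'
k=4: prepend 'm' → 'mznfx'
k=5: prepend 'm' → 'mmznfx'
k=6: prepend 's' → 'smmznfx'
k=7: prepend 'e' → 'esmmznfx'

esmmznfx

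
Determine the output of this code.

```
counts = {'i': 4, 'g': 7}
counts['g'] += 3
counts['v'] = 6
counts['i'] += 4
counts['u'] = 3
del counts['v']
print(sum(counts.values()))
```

counts['g'] = 7+3 = 10 → {'i': 4, 'g': 10}
counts['v'] = 6 → {'i': 4, 'g': 10, 'v': 6}
counts['i'] = 4+4 = 8 → {'i': 8, 'g': 10, 'v': 6}
counts['u'] = 3 → {'i': 8, 'g': 10, 'v': 6, 'u': 3}
del 'v' → {'i': 8, 'g': 10, 'u': 3}
sum of values = 21

21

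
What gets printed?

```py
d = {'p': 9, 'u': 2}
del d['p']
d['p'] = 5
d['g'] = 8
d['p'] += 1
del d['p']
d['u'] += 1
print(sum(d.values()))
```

11

del 'p' → {'u': 2}
d['p'] = 5 → {'u': 2, 'p': 5}
d['g'] = 8 → {'u': 2, 'p': 5, 'g': 8}
d['p'] = 5+1 = 6 → {'u': 2, 'p': 6, 'g': 8}
del 'p' → {'u': 2, 'g': 8}
d['u'] = 2+1 = 3 → {'u': 3, 'g': 8}
sum of values = 11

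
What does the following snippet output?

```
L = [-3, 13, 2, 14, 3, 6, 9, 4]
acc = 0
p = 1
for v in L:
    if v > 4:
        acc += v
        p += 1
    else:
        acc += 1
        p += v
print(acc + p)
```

57

v=-3: not >4, acc = 0+1 = 1; p=-2
v=13: >4, acc = 1+13 = 14; p=-1
v=2: not >4, acc = 14+1 = 15; p=1
v=14: >4, acc = 15+14 = 29; p=2
v=3: not >4, acc = 29+1 = 30; p=5
v=6: >4, acc = 30+6 = 36; p=6
v=9: >4, acc = 36+9 = 45; p=7
v=4: not >4, acc = 45+1 = 46; p=11
acc+p = 46+11 = 57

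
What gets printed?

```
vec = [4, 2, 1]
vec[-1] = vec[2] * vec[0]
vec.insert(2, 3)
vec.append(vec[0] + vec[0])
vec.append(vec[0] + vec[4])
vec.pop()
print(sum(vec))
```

21

vec[-1] = vec[2]*vec[0] = 1*4 = 4 → [4, 2, 4]
insert 3 at 2 → [4, 2, 3, 4]
append vec[0]+vec[0] = 4+4 = 8 → [4, 2, 3, 4, 8]
append vec[0]+vec[4] = 4+8 = 12 → [4, 2, 3, 4, 8, 12]
pop() removes 12 → [4, 2, 3, 4, 8]
sum = 21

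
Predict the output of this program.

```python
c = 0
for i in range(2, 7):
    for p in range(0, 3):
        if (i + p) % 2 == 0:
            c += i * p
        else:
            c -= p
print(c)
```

25

i=2,p=0: even sum, c = 0+0 = 0
i=2,p=1: odd sum, c = 0-1 = -1
i=2,p=2: even sum, c = (-1)+4 = 3
i=3,p=0: odd sum, c = 3-0 = 3
i=3,p=1: even sum, c = 3+3 = 6
i=3,p=2: odd sum, c = 6-2 = 4
i=4,p=0: even sum, c = 4+0 = 4
i=4,p=1: odd sum, c = 4-1 = 3
i=4,p=2: even sum, c = 3+8 = 11
i=5,p=0: odd sum, c = 11-0 = 11
i=5,p=1: even sum, c = 11+5 = 16
i=5,p=2: odd sum, c = 16-2 = 14
i=6,p=0: even sum, c = 14+0 = 14
i=6,p=1: odd sum, c = 14-1 = 13
i=6,p=2: even sum, c = 13+12 = 25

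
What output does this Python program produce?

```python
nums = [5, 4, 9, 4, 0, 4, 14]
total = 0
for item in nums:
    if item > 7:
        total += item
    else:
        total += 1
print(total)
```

28

item=5: not >7, total = 0+1 = 1
item=4: not >7, total = 1+1 = 2
item=9: >7, total = 2+9 = 11
item=4: not >7, total = 11+1 = 12
item=0: not >7, total = 12+1 = 13
item=4: not >7, total = 13+1 = 14
item=14: >7, total = 14+14 = 28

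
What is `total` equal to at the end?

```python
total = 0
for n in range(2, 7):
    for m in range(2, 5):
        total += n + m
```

n=2,m=2: total = 0+4 = 4
n=2,m=3: total = 4+5 = 9
n=2,m=4: total = 9+6 = 15
n=3,m=2: total = 15+5 = 20
n=3,m=3: total = 20+6 = 26
n=3,m=4: total = 26+7 = 33
n=4,m=2: total = 33+6 = 39
n=4,m=3: total = 39+7 = 46
n=4,m=4: total = 46+8 = 54
n=5,m=2: total = 54+7 = 61
n=5,m=3: total = 61+8 = 69
n=5,m=4: total = 69+9 = 78
n=6,m=2: total = 78+8 = 86
n=6,m=3: total = 86+9 = 95
n=6,m=4: total = 95+10 = 105

105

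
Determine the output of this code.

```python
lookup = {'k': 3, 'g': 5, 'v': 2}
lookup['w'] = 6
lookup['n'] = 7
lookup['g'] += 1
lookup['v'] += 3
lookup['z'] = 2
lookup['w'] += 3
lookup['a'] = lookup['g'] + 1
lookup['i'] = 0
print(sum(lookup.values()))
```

39

lookup['w'] = 6 → {'k': 3, 'g': 5, 'v': 2, 'w': 6}
lookup['n'] = 7 → {'k': 3, 'g': 5, 'v': 2, 'w': 6, 'n': 7}
lookup['g'] = 5+1 = 6 → {'k': 3, 'g': 6, 'v': 2, 'w': 6, 'n': 7}
lookup['v'] = 2+3 = 5 → {'k': 3, 'g': 6, 'v': 5, 'w': 6, 'n': 7}
lookup['z'] = 2 → {'k': 3, 'g': 6, 'v': 5, 'w': 6, 'n': 7, 'z': 2}
lookup['w'] = 6+3 = 9 → {'k': 3, 'g': 6, 'v': 5, 'w': 9, 'n': 7, 'z': 2}
lookup['a'] = lookup['g']+1 = 7 → {'k': 3, 'g': 6, 'v': 5, 'w': 9, 'n': 7, 'z': 2, 'a': 7}
lookup['i'] = 0 → {'k': 3, 'g': 6, 'v': 5, 'w': 9, 'n': 7, 'z': 2, 'a': 7, 'i': 0}
sum of values = 39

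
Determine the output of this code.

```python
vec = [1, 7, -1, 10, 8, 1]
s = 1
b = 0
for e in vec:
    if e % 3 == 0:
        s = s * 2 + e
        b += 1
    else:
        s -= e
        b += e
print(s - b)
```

-51

e=1: not %3==0, s = 1-1 = 0; b=1
e=7: not %3==0, s = 0-7 = -7; b=8
e=-1: not %3==0, s = (-7)-(-1) = -6; b=7
e=10: not %3==0, s = (-6)-10 = -16; b=17
e=8: not %3==0, s = (-16)-8 = -24; b=25
e=1: not %3==0, s = (-24)-1 = -25; b=26
s-b = (-25)-26 = -51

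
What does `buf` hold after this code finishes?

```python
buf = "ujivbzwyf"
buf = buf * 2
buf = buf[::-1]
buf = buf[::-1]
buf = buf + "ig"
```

repeat ×2 → 'ujivbzwyfujivbzwyf'
reverse → 'fywzbvijufywzbviju'
reverse → 'ujivbzwyfujivbzwyf'
+ 'ig' → 'ujivbzwyfujivbzwyfig'

'ujivbzwyfujivbzwyfig'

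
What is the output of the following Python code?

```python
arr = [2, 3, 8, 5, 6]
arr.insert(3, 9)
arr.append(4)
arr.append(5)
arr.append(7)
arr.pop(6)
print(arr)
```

insert 9 at 3 → [2, 3, 8, 9, 5, 6]
append 4 → [2, 3, 8, 9, 5, 6, 4]
append 5 → [2, 3, 8, 9, 5, 6, 4, 5]
append 7 → [2, 3, 8, 9, 5, 6, 4, 5, 7]
pop(6) removes 4 → [2, 3, 8, 9, 5, 6, 5, 7]

[2, 3, 8, 9, 5, 6, 5, 7]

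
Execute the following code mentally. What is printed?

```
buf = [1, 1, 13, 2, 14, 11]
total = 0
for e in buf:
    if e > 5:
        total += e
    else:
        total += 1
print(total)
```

e=1: not >5, total = 0+1 = 1
e=1: not >5, total = 1+1 = 2
e=13: >5, total = 2+13 = 15
e=2: not >5, total = 15+1 = 16
e=14: >5, total = 16+14 = 30
e=11: >5, total = 30+11 = 41

41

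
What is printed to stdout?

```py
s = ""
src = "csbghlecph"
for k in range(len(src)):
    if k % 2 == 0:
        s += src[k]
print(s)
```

k=0: add 'c' → 'c'
k=1: skip
k=2: add 'b' → 'cb'
k=3: skip
k=4: add 'h' → 'cbh'
k=5: skip
k=6: add 'e' → 'cbhe'
k=7: skip
k=8: add 'p' → 'cbhep'
k=9: skip

cbhep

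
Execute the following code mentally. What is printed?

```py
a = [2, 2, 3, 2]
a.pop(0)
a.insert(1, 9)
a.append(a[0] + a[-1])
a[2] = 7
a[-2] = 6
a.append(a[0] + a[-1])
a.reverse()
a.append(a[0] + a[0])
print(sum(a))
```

46

pop(0) removes 2 → [2, 3, 2]
insert 9 at 1 → [2, 9, 3, 2]
append a[0]+a[-1] = 2+2 = 4 → [2, 9, 3, 2, 4]
a[2] = 7 → [2, 9, 7, 2, 4]
a[-2] = 6 → [2, 9, 7, 6, 4]
append a[0]+a[-1] = 2+4 = 6 → [2, 9, 7, 6, 4, 6]
reverse → [6, 4, 6, 7, 9, 2]
append a[0]+a[0] = 6+6 = 12 → [6, 4, 6, 7, 9, 2, 12]
sum = 46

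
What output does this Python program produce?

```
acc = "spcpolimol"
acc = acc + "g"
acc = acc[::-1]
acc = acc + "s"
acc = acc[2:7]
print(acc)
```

+ 'g' → 'spcpolimolg'
reverse → 'glomilopcps'
+ 's' → 'glomilopcpss'
slice [2:7] → 'omilo'

omilo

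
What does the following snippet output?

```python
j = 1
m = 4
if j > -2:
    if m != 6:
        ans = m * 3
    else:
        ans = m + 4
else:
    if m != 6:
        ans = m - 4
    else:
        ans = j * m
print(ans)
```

j=1, m=4
j > -2 is True; m != 6 is True
→ ans = m * 3 = 12

12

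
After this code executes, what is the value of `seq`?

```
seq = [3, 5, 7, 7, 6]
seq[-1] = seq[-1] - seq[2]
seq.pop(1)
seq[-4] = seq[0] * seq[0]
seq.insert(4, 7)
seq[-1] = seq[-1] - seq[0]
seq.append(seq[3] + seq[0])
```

seq[-1] = seq[-1]-seq[2] = 6-7 = -1 → [3, 5, 7, 7, -1]
pop(1) removes 5 → [3, 7, 7, -1]
seq[-4] = seq[0]*seq[0] = 3*3 = 9 → [9, 7, 7, -1]
insert 7 at 4 → [9, 7, 7, -1, 7]
seq[-1] = seq[-1]-seq[0] = 7-9 = -2 → [9, 7, 7, -1, -2]
append seq[3]+seq[0] = (-1)+9 = 8 → [9, 7, 7, -1, -2, 8]

[9, 7, 7, -1, -2, 8]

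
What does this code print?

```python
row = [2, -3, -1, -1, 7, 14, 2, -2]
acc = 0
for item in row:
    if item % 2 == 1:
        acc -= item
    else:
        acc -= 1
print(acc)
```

-6

item=2: not odd, acc = 0-1 = -1
item=-3: odd, acc = (-1)-(-3) = 2
item=-1: odd, acc = 2-(-1) = 3
item=-1: odd, acc = 3-(-1) = 4
item=7: odd, acc = 4-7 = -3
item=14: not odd, acc = (-3)-1 = -4
item=2: not odd, acc = (-4)-1 = -5
item=-2: not odd, acc = (-5)-1 = -6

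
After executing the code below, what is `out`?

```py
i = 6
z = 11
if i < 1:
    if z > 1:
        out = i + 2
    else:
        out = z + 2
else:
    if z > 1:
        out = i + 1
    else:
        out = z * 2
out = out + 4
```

i=6, z=11
i < 1 is False; z > 1 is True
→ out = i + 1 = 7
out = 7+4 = 11

11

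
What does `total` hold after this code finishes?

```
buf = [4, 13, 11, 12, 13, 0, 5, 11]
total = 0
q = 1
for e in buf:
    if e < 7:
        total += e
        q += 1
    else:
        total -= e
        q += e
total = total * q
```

e=4: <7, total = 0+4 = 4; q=2
e=13: not <7, total = 4-13 = -9; q=15
e=11: not <7, total = (-9)-11 = -20; q=26
e=12: not <7, total = (-20)-12 = -32; q=38
e=13: not <7, total = (-32)-13 = -45; q=51
e=0: <7, total = (-45)+0 = -45; q=52
e=5: <7, total = (-45)+5 = -40; q=53
e=11: not <7, total = (-40)-11 = -51; q=64
total*q = (-51)*64 = -3264

-3264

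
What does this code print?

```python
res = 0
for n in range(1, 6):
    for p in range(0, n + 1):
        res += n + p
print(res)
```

n=1,p=0: res = 0+1 = 1
n=1,p=1: res = 1+2 = 3
n=2,p=0: res = 3+2 = 5
n=2,p=1: res = 5+3 = 8
n=2,p=2: res = 8+4 = 12
n=3,p=0: res = 12+3 = 15
n=3,p=1: res = 15+4 = 19
n=3,p=2: res = 19+5 = 24
n=3,p=3: res = 24+6 = 30
n=4,p=0: res = 30+4 = 34
n=4,p=1: res = 34+5 = 39
n=4,p=2: res = 39+6 = 45
n=4,p=3: res = 45+7 = 52
n=4,p=4: res = 52+8 = 60
n=5,p=0: res = 60+5 = 65
n=5,p=1: res = 65+6 = 71
n=5,p=2: res = 71+7 = 78
n=5,p=3: res = 78+8 = 86
n=5,p=4: res = 86+9 = 95
n=5,p=5: res = 95+10 = 105

105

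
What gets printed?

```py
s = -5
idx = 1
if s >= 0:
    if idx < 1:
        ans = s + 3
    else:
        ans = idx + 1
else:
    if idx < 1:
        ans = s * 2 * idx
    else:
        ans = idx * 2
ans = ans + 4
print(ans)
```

6

s=-5, idx=1
s >= 0 is False; idx < 1 is False
→ ans = idx * 2 = 2
ans = 2+4 = 6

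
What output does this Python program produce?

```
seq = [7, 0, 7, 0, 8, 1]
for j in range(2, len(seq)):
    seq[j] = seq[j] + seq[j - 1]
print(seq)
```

j=2: seq[2] = 7+0 = 7 → [7, 0, 7, 0, 8, 1]
j=3: seq[3] = 0+7 = 7 → [7, 0, 7, 7, 8, 1]
j=4: seq[4] = 8+7 = 15 → [7, 0, 7, 7, 15, 1]
j=5: seq[5] = 1+15 = 16 → [7, 0, 7, 7, 15, 16]

[7, 0, 7, 7, 15, 16]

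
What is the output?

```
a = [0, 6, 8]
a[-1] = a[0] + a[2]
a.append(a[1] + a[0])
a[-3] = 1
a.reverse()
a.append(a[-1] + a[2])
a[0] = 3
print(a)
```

[3, 8, 1, 0, 1]

a[-1] = a[0]+a[2] = 0+8 = 8 → [0, 6, 8]
append a[1]+a[0] = 6+0 = 6 → [0, 6, 8, 6]
a[-3] = 1 → [0, 1, 8, 6]
reverse → [6, 8, 1, 0]
append a[-1]+a[2] = 0+1 = 1 → [6, 8, 1, 0, 1]
a[0] = 3 → [3, 8, 1, 0, 1]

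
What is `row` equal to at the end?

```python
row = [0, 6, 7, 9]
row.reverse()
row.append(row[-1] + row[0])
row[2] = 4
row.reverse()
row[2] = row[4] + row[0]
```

reverse → [9, 7, 6, 0]
append row[-1]+row[0] = 0+9 = 9 → [9, 7, 6, 0, 9]
row[2] = 4 → [9, 7, 4, 0, 9]
reverse → [9, 0, 4, 7, 9]
row[2] = row[4]+row[0] = 9+9 = 18 → [9, 0, 18, 7, 9]

[9, 0, 18, 7, 9]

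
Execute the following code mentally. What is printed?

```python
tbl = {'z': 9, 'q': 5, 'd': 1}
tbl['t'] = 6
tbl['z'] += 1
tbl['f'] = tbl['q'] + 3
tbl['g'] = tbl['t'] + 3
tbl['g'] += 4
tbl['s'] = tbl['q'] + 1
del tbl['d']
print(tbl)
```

{'z': 10, 'q': 5, 't': 6, 'f': 8, 'g': 13, 's': 6}

tbl['t'] = 6 → {'z': 9, 'q': 5, 'd': 1, 't': 6}
tbl['z'] = 9+1 = 10 → {'z': 10, 'q': 5, 'd': 1, 't': 6}
tbl['f'] = tbl['q']+3 = 8 → {'z': 10, 'q': 5, 'd': 1, 't': 6, 'f': 8}
tbl['g'] = tbl['t']+3 = 9 → {'z': 10, 'q': 5, 'd': 1, 't': 6, 'f': 8, 'g': 9}
tbl['g'] = 9+4 = 13 → {'z': 10, 'q': 5, 'd': 1, 't': 6, 'f': 8, 'g': 13}
tbl['s'] = tbl['q']+1 = 6 → {'z': 10, 'q': 5, 'd': 1, 't': 6, 'f': 8, 'g': 13, 's': 6}
del 'd' → {'z': 10, 'q': 5, 't': 6, 'f': 8, 'g': 13, 's': 6}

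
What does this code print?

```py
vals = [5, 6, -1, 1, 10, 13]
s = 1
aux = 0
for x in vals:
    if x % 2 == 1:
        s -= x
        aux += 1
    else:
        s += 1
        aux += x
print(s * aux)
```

-300

x=5: odd, s = 1-5 = -4; aux=1
x=6: not odd, s = (-4)+1 = -3; aux=7
x=-1: odd, s = (-3)-(-1) = -2; aux=8
x=1: odd, s = (-2)-1 = -3; aux=9
x=10: not odd, s = (-3)+1 = -2; aux=19
x=13: odd, s = (-2)-13 = -15; aux=20
s*aux = (-15)*20 = -300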